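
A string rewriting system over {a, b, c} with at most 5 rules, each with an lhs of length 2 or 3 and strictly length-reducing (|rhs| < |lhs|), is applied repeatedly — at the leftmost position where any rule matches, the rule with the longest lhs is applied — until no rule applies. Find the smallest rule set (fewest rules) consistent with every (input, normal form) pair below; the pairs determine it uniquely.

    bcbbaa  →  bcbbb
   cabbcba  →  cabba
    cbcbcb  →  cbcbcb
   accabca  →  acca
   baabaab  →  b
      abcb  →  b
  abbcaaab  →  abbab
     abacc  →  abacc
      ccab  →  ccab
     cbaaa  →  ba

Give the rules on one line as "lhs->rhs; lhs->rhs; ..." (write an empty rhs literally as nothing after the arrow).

aa->b; aab->; abc->; cba->a

  | bcbbaa => bcbbb
  | cabbcba => cabba
  | cbcbcb
  | accabca => acca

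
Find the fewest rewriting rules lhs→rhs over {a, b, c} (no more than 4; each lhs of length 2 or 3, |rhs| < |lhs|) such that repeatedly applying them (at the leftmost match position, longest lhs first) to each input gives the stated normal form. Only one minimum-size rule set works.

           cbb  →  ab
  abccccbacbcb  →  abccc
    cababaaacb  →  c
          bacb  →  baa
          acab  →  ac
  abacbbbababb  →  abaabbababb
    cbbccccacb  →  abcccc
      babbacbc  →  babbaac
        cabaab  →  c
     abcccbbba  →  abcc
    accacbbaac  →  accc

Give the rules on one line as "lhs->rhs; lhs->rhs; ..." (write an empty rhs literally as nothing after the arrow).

  | cbb => ab
  | abccccbacbcb => abcccaacbcb => abcccacbcb => abccccbcb => abcccacb => abccccb => abccca => abccc
  | cababaaacb => caabaaacb => cabaaacb => caaaacb => caaacb => caacb => cacb => ccb => ca => c
  | bacb => baa

ca->c; cab->ca; cb->a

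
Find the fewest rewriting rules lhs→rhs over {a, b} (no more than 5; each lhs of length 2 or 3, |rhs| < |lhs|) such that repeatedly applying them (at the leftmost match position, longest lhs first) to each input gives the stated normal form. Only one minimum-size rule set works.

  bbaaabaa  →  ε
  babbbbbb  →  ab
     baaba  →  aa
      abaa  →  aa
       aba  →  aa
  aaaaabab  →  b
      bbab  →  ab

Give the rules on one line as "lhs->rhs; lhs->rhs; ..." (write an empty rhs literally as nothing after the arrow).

  | bbaaabaa => baaabaa => aabaa => aaa => ε
  | babbbbbb => abbbbbb => abbbbb => abbbb => abbb => abb => ab
  | baaba => aba => aa
  | abaa => aa

aaa->; ba->a; baa->a; bb->b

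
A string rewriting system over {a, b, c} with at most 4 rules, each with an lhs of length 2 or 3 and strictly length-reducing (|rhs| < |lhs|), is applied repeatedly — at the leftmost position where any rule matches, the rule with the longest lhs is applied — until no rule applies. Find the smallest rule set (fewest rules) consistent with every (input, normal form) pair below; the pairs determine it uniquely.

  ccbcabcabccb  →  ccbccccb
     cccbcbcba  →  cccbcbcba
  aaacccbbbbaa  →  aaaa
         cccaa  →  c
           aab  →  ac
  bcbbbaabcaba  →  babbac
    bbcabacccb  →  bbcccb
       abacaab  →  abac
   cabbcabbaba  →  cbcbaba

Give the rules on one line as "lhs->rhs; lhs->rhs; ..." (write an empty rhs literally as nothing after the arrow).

aab->ac; ca->; cab->c; cbb->ab

  | ccbcabcabccb => ccbccabccb => ccbccccb
  | cccbcbcba
  | aaacccbbbbaa => aaaccabbbaa => aaaccbbaa => aaacabaa => aaacaa => aaaa
  | cccaa => cca => c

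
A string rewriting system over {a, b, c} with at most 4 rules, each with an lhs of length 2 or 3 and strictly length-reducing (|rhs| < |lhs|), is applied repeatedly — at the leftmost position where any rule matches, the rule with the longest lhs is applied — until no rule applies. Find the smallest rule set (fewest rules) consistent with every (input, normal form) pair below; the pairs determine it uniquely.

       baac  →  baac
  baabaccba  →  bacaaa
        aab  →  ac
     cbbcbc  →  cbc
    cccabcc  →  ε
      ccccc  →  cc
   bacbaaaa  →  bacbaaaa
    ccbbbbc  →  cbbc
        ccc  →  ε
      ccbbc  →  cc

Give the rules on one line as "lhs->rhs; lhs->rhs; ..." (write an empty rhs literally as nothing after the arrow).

  | baac
  | baabaccba => bacaccba => bacaaa
  | aab => ac
  | cbbcbc => cbc

ab->c; bcb->; ccb->a; ccc->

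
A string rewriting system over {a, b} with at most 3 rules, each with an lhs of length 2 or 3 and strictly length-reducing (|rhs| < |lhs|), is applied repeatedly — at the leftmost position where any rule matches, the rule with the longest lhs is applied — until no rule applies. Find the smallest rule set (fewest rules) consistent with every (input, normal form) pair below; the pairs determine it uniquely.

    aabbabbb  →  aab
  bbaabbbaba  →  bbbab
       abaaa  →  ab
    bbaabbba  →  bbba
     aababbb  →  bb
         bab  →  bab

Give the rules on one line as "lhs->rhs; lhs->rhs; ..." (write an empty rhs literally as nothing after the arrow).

aaa->; aba->ab; abb->aa

  | aabbabbb => aaaabbb => abbb => aab
  | bbaabbbaba => bbaaababa => bbbaba => bbbab
  | abaaa => abaa => aba => ab
  | bbaabbba => bbaaaba => bbba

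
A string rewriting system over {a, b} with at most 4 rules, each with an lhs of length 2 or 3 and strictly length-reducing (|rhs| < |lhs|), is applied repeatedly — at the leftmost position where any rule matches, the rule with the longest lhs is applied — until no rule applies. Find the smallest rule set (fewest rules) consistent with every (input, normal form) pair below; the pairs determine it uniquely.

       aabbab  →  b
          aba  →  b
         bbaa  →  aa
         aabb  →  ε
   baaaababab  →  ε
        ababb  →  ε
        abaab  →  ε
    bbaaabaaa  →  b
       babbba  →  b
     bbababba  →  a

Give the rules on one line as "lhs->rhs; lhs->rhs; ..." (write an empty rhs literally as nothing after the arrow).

  | aabbab => abbab => bbab => ab => b
  | aba => ba => b
  | bbaa => aa
  | aabb => abb => bb => ε

ab->b; ba->b; bb->; bbb->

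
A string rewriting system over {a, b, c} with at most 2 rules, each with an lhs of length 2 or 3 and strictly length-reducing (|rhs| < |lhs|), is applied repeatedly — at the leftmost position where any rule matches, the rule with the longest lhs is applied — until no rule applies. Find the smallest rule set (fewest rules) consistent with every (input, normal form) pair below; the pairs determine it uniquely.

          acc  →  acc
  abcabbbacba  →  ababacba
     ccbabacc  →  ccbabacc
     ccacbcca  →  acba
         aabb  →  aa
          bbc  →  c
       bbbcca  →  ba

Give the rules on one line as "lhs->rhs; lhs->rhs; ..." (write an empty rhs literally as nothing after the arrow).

  | acc
  | abcabbbacba => ababbbacba => ababacba
  | ccbabacc
  | ccacbcca => cacbcca => acbcca => acbca => acba

bb->; ca->a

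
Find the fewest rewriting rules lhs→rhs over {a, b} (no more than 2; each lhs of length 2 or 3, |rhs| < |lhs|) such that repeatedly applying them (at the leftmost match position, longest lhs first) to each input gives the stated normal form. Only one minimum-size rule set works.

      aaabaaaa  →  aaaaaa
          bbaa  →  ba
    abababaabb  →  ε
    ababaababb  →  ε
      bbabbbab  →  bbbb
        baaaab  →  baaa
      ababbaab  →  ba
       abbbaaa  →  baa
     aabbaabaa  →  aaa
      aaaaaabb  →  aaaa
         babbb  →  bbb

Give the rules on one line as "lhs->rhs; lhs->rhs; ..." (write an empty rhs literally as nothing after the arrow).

  | aaabaaaa => aaaaaa
  | bbaa => ba
  | abababaabb => ababaabb => abaabb => aabb => ab => ε
  | ababaababb => abaababb => aababb => aabb => ab => ε

ab->; bba->b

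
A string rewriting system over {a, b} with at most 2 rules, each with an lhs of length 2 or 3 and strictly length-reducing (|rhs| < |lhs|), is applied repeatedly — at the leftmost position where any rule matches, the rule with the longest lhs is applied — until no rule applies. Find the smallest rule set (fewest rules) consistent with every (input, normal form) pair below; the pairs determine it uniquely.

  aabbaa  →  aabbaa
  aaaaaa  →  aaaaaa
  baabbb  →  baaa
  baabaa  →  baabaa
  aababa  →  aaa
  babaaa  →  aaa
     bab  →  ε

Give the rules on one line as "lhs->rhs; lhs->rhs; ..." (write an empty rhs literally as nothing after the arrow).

bab->; bbb->a

  | aabbaa
  | aaaaaa
  | baabbb => baaa
  | baabaa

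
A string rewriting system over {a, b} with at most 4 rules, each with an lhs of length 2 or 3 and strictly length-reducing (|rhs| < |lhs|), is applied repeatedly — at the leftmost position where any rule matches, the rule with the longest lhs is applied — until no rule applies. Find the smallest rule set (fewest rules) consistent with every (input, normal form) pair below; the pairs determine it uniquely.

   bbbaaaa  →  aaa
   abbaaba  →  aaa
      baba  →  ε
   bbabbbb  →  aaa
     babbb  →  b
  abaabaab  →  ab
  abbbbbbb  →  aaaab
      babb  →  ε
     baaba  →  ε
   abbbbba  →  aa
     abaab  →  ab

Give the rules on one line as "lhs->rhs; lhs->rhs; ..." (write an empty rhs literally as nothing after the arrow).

aba->; abb->aa; ba->; bb->

  | bbbaaaa => baaaa => aaa
  | abbaaba => aaaaba => aaa
  | baba => ba => ε
  | bbabbbb => abbbb => aabb => aaa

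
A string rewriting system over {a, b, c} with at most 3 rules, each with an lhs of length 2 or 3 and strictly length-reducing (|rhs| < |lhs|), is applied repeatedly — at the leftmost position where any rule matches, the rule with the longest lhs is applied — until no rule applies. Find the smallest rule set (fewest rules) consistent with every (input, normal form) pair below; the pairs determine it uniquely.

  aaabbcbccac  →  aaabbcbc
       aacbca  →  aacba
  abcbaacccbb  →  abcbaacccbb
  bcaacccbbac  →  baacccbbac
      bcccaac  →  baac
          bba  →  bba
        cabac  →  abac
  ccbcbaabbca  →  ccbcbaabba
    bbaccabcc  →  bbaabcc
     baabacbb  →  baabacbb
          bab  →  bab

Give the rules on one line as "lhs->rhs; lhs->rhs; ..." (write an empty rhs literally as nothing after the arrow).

  | aaabbcbccac => aaabbcbc
  | aacbca => aacba
  | abcbaacccbb
  | bcaacccbbac => baacccbbac

ca->a; cac->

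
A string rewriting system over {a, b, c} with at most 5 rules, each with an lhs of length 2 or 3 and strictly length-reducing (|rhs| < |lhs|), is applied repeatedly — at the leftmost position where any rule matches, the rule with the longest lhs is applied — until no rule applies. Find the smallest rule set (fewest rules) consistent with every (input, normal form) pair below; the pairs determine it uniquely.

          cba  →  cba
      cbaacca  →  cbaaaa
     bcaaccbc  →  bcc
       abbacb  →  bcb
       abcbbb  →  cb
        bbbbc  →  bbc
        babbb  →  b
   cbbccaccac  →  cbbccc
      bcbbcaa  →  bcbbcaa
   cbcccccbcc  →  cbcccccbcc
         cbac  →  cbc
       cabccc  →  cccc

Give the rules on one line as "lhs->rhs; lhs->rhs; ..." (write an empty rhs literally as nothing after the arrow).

  | cba
  | cbaacca => cbaaaa
  | bcaaccbc => bcaaabc => bcaac => bcac => bcc
  | abbacb => bacb => bcb

ab->; ac->c; acc->aa; bbb->b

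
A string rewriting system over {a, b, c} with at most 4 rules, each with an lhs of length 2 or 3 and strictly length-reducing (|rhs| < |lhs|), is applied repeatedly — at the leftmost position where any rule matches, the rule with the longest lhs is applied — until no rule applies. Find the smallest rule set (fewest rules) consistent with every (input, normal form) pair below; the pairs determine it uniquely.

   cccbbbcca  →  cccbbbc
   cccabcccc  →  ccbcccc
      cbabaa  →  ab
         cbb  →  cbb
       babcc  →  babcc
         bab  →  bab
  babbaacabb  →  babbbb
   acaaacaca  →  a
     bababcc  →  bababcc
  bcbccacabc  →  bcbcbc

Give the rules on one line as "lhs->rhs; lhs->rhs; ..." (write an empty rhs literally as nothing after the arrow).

aa->; ca->; cba->a

  | cccbbbcca => cccbbbc
  | cccabcccc => ccbcccc
  | cbabaa => abaa => ab
  | cbb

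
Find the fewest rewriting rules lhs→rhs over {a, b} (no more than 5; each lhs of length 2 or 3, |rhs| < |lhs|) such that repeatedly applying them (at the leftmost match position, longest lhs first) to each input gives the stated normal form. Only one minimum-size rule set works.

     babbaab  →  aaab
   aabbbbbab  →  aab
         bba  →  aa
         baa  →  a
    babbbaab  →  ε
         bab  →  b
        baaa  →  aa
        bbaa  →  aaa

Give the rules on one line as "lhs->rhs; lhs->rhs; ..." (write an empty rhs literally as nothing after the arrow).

  | babbaab => bbaab => aaab
  | aabbbbbab => ababbbab => abbbbab => babbab => bbab => aab
  | bba => aa
  | baa => a

aba->ab; abb->ba; ba->; bb->a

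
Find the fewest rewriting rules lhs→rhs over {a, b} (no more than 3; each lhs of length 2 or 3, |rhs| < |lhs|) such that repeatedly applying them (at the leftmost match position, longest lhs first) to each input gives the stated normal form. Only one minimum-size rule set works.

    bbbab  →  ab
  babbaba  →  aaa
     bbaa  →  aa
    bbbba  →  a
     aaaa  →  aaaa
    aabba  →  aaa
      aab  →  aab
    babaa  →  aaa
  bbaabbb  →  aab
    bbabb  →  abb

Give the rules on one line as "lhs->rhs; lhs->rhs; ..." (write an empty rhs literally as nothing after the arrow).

  | bbbab => bab => ab
  | babbaba => abbaba => ababa => aaba => aaa
  | bbaa => baa => aa
  | bbbba => bba => ba => a

ba->a; bbb->b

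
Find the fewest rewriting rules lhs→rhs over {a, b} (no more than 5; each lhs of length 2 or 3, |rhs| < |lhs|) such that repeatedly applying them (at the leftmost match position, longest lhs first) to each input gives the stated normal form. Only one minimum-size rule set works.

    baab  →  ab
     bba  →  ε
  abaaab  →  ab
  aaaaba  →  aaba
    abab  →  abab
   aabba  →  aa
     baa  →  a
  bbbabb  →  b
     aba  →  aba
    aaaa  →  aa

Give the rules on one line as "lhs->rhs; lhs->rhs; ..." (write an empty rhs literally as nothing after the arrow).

  | baab => ab
  | bba => ε
  | abaaab => aaab => ab
  | aaaaba => aaba

aaa->a; baa->a; bb->b; bba->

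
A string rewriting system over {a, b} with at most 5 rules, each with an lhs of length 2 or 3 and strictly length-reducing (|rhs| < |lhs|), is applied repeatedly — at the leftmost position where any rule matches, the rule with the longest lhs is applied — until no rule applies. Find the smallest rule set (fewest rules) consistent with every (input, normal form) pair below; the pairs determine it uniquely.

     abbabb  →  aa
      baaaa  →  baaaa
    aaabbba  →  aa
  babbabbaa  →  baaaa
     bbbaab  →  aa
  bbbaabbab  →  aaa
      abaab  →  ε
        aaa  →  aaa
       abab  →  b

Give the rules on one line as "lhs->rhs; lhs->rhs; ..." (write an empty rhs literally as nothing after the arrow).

ab->; aba->; abb->a; bbb->a

  | abbabb => aabb => aa
  | baaaa
  | aaabbba => aaaba => aa
  | babbabbaa => baabbaa => baaaa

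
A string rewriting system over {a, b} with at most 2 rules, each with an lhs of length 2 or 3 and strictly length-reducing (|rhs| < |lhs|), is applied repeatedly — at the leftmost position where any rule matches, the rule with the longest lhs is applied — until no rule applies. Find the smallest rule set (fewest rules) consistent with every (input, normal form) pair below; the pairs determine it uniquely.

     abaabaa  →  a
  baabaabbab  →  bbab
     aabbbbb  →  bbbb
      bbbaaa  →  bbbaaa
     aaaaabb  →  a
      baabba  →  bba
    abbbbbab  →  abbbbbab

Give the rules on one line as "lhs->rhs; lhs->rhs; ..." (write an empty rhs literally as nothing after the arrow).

  | abaabaa => abaa => a
  | baabaabbab => baabbab => bbab
  | aabbbbb => bbbb
  | bbbaaa

aab->; aba->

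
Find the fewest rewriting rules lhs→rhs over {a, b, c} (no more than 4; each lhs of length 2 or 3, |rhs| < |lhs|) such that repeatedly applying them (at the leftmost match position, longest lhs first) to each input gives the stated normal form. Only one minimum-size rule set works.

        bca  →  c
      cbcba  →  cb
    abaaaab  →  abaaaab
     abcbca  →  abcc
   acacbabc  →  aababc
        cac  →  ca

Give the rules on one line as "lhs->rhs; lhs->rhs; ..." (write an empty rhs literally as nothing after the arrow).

  | bca => c
  | cbcba => cb
  | abaaaab
  | abcbca => abcc

ac->a; bca->c; cba->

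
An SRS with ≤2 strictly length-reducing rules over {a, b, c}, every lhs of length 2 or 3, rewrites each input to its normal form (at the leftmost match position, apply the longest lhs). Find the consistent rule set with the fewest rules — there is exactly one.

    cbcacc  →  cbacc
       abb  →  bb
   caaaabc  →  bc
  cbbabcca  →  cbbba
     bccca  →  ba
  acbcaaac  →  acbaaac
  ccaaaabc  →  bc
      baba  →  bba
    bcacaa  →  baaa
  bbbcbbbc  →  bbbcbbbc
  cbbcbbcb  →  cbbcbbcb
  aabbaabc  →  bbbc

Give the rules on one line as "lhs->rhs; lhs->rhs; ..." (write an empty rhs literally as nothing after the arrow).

  | cbcacc => cbacc
  | abb => bb
  | caaaabc => aaaabc => aaabc => aabc => abc => bc
  | cbbabcca => cbbbcca => cbbbca => cbbba

ab->b; ca->a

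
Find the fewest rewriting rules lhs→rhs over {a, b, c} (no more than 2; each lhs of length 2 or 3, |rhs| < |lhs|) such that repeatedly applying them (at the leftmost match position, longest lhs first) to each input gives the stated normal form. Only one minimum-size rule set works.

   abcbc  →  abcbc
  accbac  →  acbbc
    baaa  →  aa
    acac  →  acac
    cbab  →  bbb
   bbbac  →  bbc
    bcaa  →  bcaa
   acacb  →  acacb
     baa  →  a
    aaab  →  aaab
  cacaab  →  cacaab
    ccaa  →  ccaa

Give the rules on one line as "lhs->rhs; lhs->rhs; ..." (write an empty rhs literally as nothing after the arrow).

ba->; cba->bb

  | abcbc
  | accbac => acbbc
  | baaa => aa
  | acac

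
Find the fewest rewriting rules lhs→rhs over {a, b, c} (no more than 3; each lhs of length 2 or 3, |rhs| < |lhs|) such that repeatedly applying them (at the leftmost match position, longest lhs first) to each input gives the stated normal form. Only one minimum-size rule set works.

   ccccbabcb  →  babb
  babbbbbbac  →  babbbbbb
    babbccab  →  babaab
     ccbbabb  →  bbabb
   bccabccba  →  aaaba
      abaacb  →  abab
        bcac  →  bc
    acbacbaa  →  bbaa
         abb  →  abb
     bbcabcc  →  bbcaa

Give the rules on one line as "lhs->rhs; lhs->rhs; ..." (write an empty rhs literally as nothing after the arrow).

ac->; bcc->a; cb->b

  | ccccbabcb => cccbabcb => ccbabcb => cbabcb => babcb => babb
  | babbbbbbac => babbbbbb
  | babbccab => babaab
  | ccbbabb => cbbabb => bbabb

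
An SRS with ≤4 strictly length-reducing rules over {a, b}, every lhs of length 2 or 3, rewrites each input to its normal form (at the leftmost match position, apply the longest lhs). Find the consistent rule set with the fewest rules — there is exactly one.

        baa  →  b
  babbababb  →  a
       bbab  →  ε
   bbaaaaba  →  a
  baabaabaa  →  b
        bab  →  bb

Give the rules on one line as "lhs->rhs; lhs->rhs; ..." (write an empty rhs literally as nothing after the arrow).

aa->b; ba->b; bbb->

  | baa => ba => b
  | babbababb => bbbababb => ababb => abbb => a
  | bbab => bbb => ε
  | bbaaaaba => bbaaaba => bbaaba => bbaba => bbba => a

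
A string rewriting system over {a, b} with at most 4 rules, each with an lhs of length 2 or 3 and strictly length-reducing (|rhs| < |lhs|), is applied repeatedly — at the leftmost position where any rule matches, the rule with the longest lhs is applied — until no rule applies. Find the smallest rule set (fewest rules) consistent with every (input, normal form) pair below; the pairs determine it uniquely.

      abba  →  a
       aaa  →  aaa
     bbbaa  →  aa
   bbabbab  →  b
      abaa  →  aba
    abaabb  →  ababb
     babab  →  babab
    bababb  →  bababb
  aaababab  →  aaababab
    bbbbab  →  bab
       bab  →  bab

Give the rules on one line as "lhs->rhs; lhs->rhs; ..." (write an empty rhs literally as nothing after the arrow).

  | abba => a
  | aaa
  | bbbaa => aa
  | bbabbab => bbab => b

baa->ba; bba->; bbb->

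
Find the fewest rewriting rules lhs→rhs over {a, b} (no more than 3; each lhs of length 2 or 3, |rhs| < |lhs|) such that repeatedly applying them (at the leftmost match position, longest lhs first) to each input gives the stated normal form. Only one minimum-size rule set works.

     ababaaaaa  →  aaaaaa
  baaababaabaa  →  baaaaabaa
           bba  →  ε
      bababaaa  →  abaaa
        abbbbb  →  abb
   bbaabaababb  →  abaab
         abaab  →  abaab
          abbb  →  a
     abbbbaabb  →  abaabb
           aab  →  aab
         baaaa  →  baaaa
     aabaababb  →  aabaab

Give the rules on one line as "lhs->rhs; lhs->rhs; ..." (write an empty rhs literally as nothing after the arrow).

bab->; bba->; bbb->

  | ababaaaaa => aaaaaa
  | baaababaabaa => baaaaabaa
  | bba => ε
  | bababaaa => abaaa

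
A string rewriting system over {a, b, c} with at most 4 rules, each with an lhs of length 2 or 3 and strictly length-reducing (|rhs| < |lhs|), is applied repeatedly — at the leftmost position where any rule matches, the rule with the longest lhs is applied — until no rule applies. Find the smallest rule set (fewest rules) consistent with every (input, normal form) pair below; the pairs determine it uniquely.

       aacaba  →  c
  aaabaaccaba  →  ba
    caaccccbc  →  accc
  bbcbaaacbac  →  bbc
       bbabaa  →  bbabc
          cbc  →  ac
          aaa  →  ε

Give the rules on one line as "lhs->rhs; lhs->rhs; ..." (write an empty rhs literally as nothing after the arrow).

aa->c; ca->; cb->a

  | aacaba => ccaba => cba => aa => c
  | aaabaaccaba => cabaaccaba => baaccaba => bcccaba => bccba => bcaa => ba
  | caaccccbc => accccbc => acccac => accc
  | bbcbaaacbac => bbaaaacbac => bbcaacbac => bbacbac => bbaaac => bbcac => bbc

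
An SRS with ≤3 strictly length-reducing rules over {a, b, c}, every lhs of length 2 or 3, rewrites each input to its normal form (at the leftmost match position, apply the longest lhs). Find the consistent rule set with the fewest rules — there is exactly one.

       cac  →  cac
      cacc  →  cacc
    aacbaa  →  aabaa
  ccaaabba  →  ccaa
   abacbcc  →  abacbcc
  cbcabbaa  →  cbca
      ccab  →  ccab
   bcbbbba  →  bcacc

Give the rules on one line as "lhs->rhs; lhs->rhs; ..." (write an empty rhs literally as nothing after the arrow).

aaa->a; aac->aa; bba->ac

  | cac
  | cacc
  | aacbaa => aabaa
  | ccaaabba => ccabba => ccaac => ccaa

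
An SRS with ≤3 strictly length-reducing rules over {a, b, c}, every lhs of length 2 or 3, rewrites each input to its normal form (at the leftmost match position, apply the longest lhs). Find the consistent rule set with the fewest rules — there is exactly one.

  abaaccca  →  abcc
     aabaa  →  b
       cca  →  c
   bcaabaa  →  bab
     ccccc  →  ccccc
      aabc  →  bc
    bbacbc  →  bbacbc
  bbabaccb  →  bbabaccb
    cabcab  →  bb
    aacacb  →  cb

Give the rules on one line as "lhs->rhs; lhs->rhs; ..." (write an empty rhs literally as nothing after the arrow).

  | abaaccca => abccca => abcc
  | aabaa => baa => b
  | cca => c
  | bcaabaa => babaa => bab

aa->; ca->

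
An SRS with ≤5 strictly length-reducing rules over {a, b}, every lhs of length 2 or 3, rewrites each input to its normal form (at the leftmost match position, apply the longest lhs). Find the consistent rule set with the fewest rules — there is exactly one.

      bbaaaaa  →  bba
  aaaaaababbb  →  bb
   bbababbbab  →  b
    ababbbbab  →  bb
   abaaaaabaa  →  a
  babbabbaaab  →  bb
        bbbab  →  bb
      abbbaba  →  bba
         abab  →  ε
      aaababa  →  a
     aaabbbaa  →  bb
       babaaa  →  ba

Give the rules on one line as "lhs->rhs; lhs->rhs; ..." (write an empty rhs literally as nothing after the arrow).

aa->a; ab->; baa->b; bbb->ba

  | bbaaaaa => bbaaa => bba
  | aaaaaababbb => aaaaababbb => aaaababbb => aaababbb => aababbb => ababbb => abbb => bb
  | bbababbbab => bbabbbab => bbbbab => babab => bab => b
  | ababbbbab => abbbbab => bbbab => baab => bb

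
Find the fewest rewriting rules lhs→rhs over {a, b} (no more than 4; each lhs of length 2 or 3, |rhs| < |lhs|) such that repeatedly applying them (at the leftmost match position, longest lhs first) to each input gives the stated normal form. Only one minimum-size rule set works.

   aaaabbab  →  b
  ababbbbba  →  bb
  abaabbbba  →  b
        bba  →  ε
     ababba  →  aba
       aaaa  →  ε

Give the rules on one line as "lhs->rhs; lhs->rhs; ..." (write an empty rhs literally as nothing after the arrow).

aaa->bb; abb->bb; bab->; bba->

  | aaaabbab => bbabbab => bbab => b
  | ababbbbba => abbbba => bbbba => bb
  | abaabbbba => ababbbba => abbba => bbba => b
  | bba => ε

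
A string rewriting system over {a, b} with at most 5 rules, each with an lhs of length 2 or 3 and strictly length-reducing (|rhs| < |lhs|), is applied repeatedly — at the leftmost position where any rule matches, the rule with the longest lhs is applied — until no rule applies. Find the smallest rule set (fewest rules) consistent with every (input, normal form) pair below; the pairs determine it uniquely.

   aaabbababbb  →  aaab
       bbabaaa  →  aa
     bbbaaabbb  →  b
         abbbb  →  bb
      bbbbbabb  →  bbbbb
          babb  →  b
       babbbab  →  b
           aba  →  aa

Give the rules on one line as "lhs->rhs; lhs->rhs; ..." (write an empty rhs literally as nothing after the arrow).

  | aaabbababbb => aaababbb => aaaabbb => aaab
  | bbabaaa => baaa => aa
  | bbbaaabbb => baabbb => abbb => b
  | abbbb => bb

aba->aa; abb->; baa->a; bba->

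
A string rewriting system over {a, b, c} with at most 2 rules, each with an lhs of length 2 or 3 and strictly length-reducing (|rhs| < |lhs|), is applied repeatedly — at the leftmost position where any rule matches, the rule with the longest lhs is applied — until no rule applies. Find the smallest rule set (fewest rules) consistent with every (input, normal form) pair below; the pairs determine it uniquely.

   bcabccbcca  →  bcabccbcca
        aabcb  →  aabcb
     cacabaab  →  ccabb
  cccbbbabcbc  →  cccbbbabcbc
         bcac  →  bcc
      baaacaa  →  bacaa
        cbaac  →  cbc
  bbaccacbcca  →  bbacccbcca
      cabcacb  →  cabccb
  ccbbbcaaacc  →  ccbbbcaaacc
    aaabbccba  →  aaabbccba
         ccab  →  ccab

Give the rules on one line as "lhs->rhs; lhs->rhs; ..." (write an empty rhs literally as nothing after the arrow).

  | bcabccbcca
  | aabcb
  | cacabaab => ccabaab => ccabb
  | cccbbbabcbc

baa->b; cac->cc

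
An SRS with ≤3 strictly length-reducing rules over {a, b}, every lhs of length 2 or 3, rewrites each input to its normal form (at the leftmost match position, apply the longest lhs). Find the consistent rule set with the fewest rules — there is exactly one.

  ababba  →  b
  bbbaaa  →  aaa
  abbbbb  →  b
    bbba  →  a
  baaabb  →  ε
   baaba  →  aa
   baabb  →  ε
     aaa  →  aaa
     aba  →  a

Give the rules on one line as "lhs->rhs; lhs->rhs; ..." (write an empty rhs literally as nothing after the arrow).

ab->; ba->b; bb->a

  | ababba => abba => ba => b
  | bbbaaa => abaaa => aaa
  | abbbbb => bbbb => abb => b
  | bbba => aba => a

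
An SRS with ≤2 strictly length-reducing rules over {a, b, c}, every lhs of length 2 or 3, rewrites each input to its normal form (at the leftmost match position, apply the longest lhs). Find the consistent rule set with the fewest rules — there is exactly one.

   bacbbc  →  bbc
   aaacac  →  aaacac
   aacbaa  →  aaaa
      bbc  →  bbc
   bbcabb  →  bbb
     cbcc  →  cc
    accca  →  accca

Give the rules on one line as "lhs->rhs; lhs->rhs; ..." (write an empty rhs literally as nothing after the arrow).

  | bacbbc => babc => bbc
  | aaacac
  | aacbaa => aaaa
  | bbc

ab->b; cb->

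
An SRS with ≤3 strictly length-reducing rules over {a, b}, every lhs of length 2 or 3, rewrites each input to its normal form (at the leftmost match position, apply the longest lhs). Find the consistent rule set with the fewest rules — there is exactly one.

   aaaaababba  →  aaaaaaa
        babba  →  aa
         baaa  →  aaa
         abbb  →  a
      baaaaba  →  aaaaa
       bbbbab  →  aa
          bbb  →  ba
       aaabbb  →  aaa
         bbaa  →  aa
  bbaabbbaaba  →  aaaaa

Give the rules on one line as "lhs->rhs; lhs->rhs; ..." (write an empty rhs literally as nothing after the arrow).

  | aaaaababba => aaaaaabba => aaaaaaba => aaaaaaa
  | babba => baba => baa => aa
  | baaa => aaa
  | abbb => abb => ab => a

ab->a; baa->aa; bbb->ba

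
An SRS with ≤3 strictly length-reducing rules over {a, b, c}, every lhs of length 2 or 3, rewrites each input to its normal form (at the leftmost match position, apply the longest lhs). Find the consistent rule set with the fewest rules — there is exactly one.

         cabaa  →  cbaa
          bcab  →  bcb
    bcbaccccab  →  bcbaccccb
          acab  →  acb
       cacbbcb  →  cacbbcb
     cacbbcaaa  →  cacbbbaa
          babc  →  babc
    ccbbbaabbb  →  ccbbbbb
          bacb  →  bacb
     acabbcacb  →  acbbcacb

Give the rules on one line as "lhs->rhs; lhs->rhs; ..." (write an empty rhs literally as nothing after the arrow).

aab->; caa->ba; cab->cb

  | cabaa => cbaa
  | bcab => bcb
  | bcbaccccab => bcbaccccb
  | acab => acb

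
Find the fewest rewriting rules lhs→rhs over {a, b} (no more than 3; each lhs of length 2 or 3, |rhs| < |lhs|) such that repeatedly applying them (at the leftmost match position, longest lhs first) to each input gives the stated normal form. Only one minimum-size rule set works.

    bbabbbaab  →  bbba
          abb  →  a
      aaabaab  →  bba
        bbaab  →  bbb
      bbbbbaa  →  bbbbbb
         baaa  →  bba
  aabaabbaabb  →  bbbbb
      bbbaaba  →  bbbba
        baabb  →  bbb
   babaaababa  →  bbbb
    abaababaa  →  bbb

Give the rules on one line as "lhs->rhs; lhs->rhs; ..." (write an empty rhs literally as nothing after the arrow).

aa->b; aab->b; ab->a

  | bbabbbaab => bbabbaab => bbabaab => bbaaab => bbbab => bbba
  | abb => ab => a
  | aaabaab => babaab => baaab => bbab => bba
  | bbaab => bbb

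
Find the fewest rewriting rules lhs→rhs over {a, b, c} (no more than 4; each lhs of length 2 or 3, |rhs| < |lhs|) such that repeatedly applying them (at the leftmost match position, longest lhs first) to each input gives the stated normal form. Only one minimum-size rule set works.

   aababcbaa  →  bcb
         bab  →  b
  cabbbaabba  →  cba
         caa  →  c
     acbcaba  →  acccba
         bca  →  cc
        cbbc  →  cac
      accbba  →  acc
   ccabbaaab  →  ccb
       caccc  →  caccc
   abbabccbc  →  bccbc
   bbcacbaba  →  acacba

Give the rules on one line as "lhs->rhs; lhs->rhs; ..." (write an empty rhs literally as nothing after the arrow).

aa->; ab->; bb->a; bca->cc

  | aababcbaa => babcbaa => bcbaa => bcb
  | bab => b
  | cabbbaabba => cbbaabba => caaabba => cabba => cba
  | caa => c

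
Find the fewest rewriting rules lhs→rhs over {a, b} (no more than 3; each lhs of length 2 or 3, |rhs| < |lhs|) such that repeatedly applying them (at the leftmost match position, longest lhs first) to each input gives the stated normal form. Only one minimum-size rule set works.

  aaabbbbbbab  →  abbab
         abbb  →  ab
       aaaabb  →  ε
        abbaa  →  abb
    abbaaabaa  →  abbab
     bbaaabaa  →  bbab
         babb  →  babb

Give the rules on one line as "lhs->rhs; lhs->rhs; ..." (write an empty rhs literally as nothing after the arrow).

aa->; aab->aa; bbb->b

  | aaabbbbbbab => abbbbbbab => abbbbab => abbab
  | abbb => ab
  | aaaabb => aabb => aab => aa => ε
  | abbaa => abb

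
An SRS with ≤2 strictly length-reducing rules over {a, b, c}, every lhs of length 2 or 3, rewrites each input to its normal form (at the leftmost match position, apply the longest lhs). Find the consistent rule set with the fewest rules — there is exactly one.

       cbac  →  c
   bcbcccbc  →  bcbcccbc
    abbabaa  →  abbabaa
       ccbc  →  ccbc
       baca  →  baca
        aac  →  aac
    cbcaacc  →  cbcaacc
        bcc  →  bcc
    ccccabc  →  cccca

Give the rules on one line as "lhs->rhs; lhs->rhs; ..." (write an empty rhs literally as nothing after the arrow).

abc->a; cba->

  | cbac => c
  | bcbcccbc
  | abbabaa
  | ccbc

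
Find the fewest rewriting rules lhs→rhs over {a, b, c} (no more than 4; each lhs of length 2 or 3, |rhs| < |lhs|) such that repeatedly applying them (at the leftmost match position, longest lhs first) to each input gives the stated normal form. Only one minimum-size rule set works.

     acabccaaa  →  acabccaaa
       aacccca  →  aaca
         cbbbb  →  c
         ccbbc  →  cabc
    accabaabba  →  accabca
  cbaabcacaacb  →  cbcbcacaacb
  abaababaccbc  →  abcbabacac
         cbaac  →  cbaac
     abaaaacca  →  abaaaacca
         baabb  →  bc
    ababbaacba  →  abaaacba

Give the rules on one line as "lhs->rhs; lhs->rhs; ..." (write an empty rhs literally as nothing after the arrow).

aab->cb; bb->; ccb->ca; ccc->

  | acabccaaa
  | aacccca => aaca
  | cbbbb => cbb => c
  | ccbbc => cabc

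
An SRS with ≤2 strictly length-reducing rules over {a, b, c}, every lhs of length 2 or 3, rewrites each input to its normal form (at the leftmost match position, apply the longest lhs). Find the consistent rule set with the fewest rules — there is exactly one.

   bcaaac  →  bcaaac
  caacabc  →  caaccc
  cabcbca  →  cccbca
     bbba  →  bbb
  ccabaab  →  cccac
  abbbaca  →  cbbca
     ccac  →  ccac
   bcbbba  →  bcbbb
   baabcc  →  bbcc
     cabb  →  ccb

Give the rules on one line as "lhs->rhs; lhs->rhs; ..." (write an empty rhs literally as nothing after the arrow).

ab->c; ba->b

  | bcaaac
  | caacabc => caaccc
  | cabcbca => cccbca
  | bbba => bbb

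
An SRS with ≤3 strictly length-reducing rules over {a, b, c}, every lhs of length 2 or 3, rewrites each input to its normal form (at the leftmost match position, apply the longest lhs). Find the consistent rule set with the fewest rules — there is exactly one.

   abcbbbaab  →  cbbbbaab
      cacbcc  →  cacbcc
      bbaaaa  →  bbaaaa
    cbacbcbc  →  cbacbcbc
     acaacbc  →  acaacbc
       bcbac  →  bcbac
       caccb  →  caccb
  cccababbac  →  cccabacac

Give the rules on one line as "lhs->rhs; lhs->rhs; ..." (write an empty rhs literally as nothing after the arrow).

  | abcbbbaab => cbbbbaab
  | cacbcc
  | bbaaaa
  | cbacbcbc

abb->ac; abc->cb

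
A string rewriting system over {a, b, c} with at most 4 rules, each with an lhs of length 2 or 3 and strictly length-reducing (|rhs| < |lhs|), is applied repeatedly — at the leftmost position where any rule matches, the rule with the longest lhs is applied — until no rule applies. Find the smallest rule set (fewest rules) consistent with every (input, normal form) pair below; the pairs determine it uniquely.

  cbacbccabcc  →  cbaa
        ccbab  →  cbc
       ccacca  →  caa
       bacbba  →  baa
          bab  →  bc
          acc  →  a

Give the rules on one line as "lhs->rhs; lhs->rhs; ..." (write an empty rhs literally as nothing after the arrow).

ab->c; ac->a; acb->aa; cc->c

  | cbacbccabcc => cbaaccabcc => cbaacabcc => cbaaabcc => cbaaccc => cbaacc => cbaac => cbaa
  | ccbab => cbab => cbc
  | ccacca => cacca => caca => caa
  | bacbba => baaba => baca => baa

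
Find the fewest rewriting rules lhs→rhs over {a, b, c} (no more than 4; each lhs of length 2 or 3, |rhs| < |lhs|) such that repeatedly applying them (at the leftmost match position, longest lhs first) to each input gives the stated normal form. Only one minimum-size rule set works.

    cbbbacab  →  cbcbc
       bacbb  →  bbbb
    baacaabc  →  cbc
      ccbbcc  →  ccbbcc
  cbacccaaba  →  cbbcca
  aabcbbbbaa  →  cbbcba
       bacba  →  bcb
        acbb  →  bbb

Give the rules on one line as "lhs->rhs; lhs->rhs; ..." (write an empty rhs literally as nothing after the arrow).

  | cbbbacab => cbcbcab => cbcbc
  | bacbb => bbbb
  | baacaabc => bacaabc => bbaabc => cbabc => cbc
  | ccbbcc

aa->a; ab->; ac->b; bba->cb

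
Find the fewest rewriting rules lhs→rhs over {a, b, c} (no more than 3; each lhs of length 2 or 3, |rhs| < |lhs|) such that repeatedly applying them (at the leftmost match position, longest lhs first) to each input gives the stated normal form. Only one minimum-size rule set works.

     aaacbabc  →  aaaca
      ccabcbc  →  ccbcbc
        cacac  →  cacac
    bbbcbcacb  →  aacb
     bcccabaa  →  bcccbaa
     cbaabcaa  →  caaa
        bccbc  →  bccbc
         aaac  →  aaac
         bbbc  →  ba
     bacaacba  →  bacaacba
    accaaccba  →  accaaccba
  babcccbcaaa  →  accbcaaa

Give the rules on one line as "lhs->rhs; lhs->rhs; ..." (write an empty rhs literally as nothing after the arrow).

  | aaacbabc => aaacbbc => aaaca
  | ccabcbc => ccbcbc
  | cacac
  | bbbcbcacb => babcacb => bbcacb => aacb

ab->b; bbc->a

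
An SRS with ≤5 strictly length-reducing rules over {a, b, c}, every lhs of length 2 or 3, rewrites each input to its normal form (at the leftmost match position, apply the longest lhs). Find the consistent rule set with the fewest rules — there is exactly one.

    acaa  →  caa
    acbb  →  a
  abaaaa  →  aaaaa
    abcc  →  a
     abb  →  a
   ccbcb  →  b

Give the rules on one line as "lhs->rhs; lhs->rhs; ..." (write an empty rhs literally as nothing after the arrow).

  | acaa => caa
  | acbb => ab => a
  | abaaaa => aaaaa
  | abcc => acc => a

ab->a; aca->ca; cb->; cc->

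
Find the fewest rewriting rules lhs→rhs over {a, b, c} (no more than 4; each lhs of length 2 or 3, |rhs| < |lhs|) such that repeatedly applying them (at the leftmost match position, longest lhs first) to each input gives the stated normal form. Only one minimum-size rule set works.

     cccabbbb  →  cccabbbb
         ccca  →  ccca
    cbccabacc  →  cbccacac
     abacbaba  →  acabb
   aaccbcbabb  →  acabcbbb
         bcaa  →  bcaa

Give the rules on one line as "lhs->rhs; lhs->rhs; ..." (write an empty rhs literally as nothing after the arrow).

acc->ca; ba->b; bac->ca

  | cccabbbb
  | ccca
  | cbccabacc => cbccacac
  | abacbaba => acababa => acabba => acabb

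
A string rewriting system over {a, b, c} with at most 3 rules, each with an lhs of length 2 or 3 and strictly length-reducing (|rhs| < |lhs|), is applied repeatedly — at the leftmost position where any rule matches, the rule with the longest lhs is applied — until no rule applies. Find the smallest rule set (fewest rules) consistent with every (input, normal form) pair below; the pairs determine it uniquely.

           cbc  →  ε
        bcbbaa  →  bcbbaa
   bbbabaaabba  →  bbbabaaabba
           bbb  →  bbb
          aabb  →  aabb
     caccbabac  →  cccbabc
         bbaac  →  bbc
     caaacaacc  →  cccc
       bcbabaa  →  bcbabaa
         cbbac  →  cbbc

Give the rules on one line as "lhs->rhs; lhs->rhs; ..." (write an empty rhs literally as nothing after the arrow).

ac->c; cbc->

  | cbc => ε
  | bcbbaa
  | bbbabaaabba
  | bbb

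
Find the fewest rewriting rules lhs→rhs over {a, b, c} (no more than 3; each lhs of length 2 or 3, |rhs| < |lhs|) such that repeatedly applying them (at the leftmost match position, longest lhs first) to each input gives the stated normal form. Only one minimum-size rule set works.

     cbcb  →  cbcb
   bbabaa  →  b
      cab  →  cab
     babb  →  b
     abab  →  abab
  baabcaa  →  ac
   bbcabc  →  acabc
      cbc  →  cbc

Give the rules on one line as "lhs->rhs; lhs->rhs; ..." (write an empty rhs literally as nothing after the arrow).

aa->; bb->a

  | cbcb
  | bbabaa => aabaa => baa => b
  | cab
  | babb => baa => b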